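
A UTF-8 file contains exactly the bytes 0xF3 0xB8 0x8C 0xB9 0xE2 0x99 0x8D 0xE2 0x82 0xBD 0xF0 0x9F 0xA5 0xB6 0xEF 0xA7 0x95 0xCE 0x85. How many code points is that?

Byte at offset 0: 0xF3 = 11110011 → 4-byte char (#1). Advance 4.
Byte at offset 4: 0xE2 = 11100010 → 3-byte char (#2). Advance 3.
Byte at offset 7: 0xE2 = 11100010 → 3-byte char (#3). Advance 3.
Byte at offset 10: 0xF0 = 11110000 → 4-byte char (#4). Advance 4.
Byte at offset 14: 0xEF = 11101111 → 3-byte char (#5). Advance 3.
Byte at offset 17: 0xCE = 11001110 → 2-byte char (#6). Advance 2.
Reached end at offset 19 after 6 code points.

6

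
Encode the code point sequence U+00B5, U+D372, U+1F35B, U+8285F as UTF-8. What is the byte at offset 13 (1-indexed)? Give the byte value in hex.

0x9F

1-indexed offset 13 is 0-indexed offset 12.
U+00B5 → 2-byte form C2 B5 at offsets 0–1.
U+D372 → 3-byte form ED 8D B2 at offsets 2–4.
U+1F35B → 4-byte form F0 9F 8D 9B at offsets 5–8.
U+8285F → 4-byte form F2 82 A1 9F at offsets 9–12.
Offset 12 falls in char 4's range; it's byte 4 of F2 82 A1 9F = 0x9F.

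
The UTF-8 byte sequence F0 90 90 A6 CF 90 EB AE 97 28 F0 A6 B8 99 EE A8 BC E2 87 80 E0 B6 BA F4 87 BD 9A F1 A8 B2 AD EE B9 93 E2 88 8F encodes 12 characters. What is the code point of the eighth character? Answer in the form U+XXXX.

Offset 0: leading byte 0xF0 = 11110000 → 4-byte char #1 = F0 90 90 A6.
Offset 4: leading byte 0xCF = 11001111 → 2-byte char #2 = CF 90.
Offset 6: leading byte 0xEB = 11101011 → 3-byte char #3 = EB AE 97.
Offset 9: leading byte 0x28 = 00101000 → 1-byte char #4 = 28.
Offset 10: leading byte 0xF0 = 11110000 → 4-byte char #5 = F0 A6 B8 99.
Offset 14: leading byte 0xEE = 11101110 → 3-byte char #6 = EE A8 BC.
Offset 17: leading byte 0xE2 = 11100010 → 3-byte char #7 = E2 87 80.
Offset 20: leading byte 0xE0 = 11100000 → 3-byte char #8 = E0 B6 BA.
Leading byte 0xE0 = 11100000 matches 1110xxxx → 3-byte sequence.
Byte 1: 0xE0 = 11100000, payload 0000 (4 bits).
Byte 2: 0xB6 = 10110110 (10xxxxxx ✓), payload 110110.
Byte 3: 0xBA = 10111010 (10xxxxxx ✓), payload 111010.
Concatenate: 0000110110111010 = 0xDBA (16 bits → U+0DBA).

U+0DBA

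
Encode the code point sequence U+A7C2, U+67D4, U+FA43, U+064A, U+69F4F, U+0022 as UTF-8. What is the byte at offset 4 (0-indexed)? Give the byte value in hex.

U+A7C2 → 3-byte form EA 9F 82 at offsets 0–2.
U+67D4 → 3-byte form E6 9F 94 at offsets 3–5.
Offset 4 falls in char 2's range; it's byte 2 of E6 9F 94 = 0x9F.

0x9F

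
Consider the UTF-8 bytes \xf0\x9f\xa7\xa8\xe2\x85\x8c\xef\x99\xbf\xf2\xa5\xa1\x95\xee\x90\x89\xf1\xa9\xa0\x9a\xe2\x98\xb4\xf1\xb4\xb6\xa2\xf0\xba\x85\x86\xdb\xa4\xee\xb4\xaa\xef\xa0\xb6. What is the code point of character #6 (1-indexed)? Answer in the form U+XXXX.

U+6981A

Offset 0: leading byte 0xF0 = 11110000 → 4-byte char #1 = F0 9F A7 A8.
Offset 4: leading byte 0xE2 = 11100010 → 3-byte char #2 = E2 85 8C.
Offset 7: leading byte 0xEF = 11101111 → 3-byte char #3 = EF 99 BF.
Offset 10: leading byte 0xF2 = 11110010 → 4-byte char #4 = F2 A5 A1 95.
Offset 14: leading byte 0xEE = 11101110 → 3-byte char #5 = EE 90 89.
Offset 17: leading byte 0xF1 = 11110001 → 4-byte char #6 = F1 A9 A0 9A.
Leading byte 0xF1 = 11110001 matches 11110xxx → 4-byte sequence.
Byte 1: 0xF1 = 11110001, payload 001 (3 bits).
Byte 2: 0xA9 = 10101001 (10xxxxxx ✓), payload 101001.
Byte 3: 0xA0 = 10100000 (10xxxxxx ✓), payload 100000.
Byte 4: 0x9A = 10011010 (10xxxxxx ✓), payload 011010.
Concatenate: 001101001100000011010 = 0x6981A (21 bits → U+6981A).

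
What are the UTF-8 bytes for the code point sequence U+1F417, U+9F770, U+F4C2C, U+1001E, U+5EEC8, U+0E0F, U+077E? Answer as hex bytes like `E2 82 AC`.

F0 9F 90 97 F2 9F 9D B0 F3 B4 B0 AC F0 90 80 9E F1 9E BB 88 E0 B8 8F DD BE

U+1F417: 4-byte form → F0 9F 90 97.
U+9F770: 4-byte form → F2 9F 9D B0.
U+F4C2C: 4-byte form → F3 B4 B0 AC.
U+1001E: 4-byte form → F0 90 80 9E.
U+5EEC8: 4-byte form → F1 9E BB 88.
U+0E0F: 3-byte form → E0 B8 8F.
U+077E: 2-byte form → DD BE.
Concatenated (25 bytes): F0 9F 90 97 F2 9F 9D B0 F3 B4 B0 AC F0 90 80 9E F1 9E BB 88 E0 B8 8F DD BE.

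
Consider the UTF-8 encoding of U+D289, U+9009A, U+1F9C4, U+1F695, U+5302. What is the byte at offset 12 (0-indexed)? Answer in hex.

U+D289 → 3-byte form ED 8A 89 at offsets 0–2.
U+9009A → 4-byte form F2 90 82 9A at offsets 3–6.
U+1F9C4 → 4-byte form F0 9F A7 84 at offsets 7–10.
U+1F695 → 4-byte form F0 9F 9A 95 at offsets 11–14.
Offset 12 falls in char 4's range; it's byte 2 of F0 9F 9A 95 = 0x9F.

0x9F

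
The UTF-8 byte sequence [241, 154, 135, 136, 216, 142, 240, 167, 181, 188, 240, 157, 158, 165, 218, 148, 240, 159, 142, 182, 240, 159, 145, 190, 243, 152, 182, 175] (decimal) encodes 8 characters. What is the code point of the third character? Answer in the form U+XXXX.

Offset 0: leading byte 0xF1 = 11110001 → 4-byte char #1 = F1 9A 87 88.
Offset 4: leading byte 0xD8 = 11011000 → 2-byte char #2 = D8 8E.
Offset 6: leading byte 0xF0 = 11110000 → 4-byte char #3 = F0 A7 B5 BC.
Leading byte 0xF0 = 11110000 matches 11110xxx → 4-byte sequence.
Byte 1: 0xF0 = 11110000, payload 000 (3 bits).
Byte 2: 0xA7 = 10100111 (10xxxxxx ✓), payload 100111.
Byte 3: 0xB5 = 10110101 (10xxxxxx ✓), payload 110101.
Byte 4: 0xBC = 10111100 (10xxxxxx ✓), payload 111100.
Concatenate: 000100111110101111100 = 0x27D7C (21 bits → U+27D7C).

U+27D7C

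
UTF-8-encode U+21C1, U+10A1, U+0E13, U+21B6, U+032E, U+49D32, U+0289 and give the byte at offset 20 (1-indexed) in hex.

1-indexed offset 20 is 0-indexed offset 19.
U+21C1 → 3-byte form E2 87 81 at offsets 0–2.
U+10A1 → 3-byte form E1 82 A1 at offsets 3–5.
U+0E13 → 3-byte form E0 B8 93 at offsets 6–8.
U+21B6 → 3-byte form E2 86 B6 at offsets 9–11.
U+032E → 2-byte form CC AE at offsets 12–13.
U+49D32 → 4-byte form F1 89 B4 B2 at offsets 14–17.
U+0289 → 2-byte form CA 89 at offsets 18–19.
Offset 19 falls in char 7's range; it's byte 2 of CA 89 = 0x89.

0x89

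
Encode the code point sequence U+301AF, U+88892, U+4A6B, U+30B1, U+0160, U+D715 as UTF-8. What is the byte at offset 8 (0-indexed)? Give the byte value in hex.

U+301AF → 4-byte form F0 B0 86 AF at offsets 0–3.
U+88892 → 4-byte form F2 88 A2 92 at offsets 4–7.
U+4A6B → 3-byte form E4 A9 AB at offsets 8–10.
Offset 8 falls in char 3's range; it's byte 1 of E4 A9 AB = 0xE4.

0xE4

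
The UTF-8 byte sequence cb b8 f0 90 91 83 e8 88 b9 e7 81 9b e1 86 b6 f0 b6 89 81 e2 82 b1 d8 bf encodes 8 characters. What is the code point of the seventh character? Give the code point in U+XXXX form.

U+20B1

Offset 0: leading byte 0xCB = 11001011 → 2-byte char #1 = CB B8.
Offset 2: leading byte 0xF0 = 11110000 → 4-byte char #2 = F0 90 91 83.
Offset 6: leading byte 0xE8 = 11101000 → 3-byte char #3 = E8 88 B9.
Offset 9: leading byte 0xE7 = 11100111 → 3-byte char #4 = E7 81 9B.
Offset 12: leading byte 0xE1 = 11100001 → 3-byte char #5 = E1 86 B6.
Offset 15: leading byte 0xF0 = 11110000 → 4-byte char #6 = F0 B6 89 81.
Offset 19: leading byte 0xE2 = 11100010 → 3-byte char #7 = E2 82 B1.
Leading byte 0xE2 = 11100010 matches 1110xxxx → 3-byte sequence.
Byte 1: 0xE2 = 11100010, payload 0010 (4 bits).
Byte 2: 0x82 = 10000010 (10xxxxxx ✓), payload 000010.
Byte 3: 0xB1 = 10110001 (10xxxxxx ✓), payload 110001.
Concatenate: 0010000010110001 = 0x20B1 (16 bits → U+20B1).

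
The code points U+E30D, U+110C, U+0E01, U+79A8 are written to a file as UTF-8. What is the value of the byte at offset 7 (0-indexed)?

0xB8

U+E30D → 3-byte form EE 8C 8D at offsets 0–2.
U+110C → 3-byte form E1 84 8C at offsets 3–5.
U+0E01 → 3-byte form E0 B8 81 at offsets 6–8.
Offset 7 falls in char 3's range; it's byte 2 of E0 B8 81 = 0xB8.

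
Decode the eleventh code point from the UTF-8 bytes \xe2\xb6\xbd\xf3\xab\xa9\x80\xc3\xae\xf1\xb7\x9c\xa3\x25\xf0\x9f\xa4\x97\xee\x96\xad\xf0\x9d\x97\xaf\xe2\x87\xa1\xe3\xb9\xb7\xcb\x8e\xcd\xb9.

Offset 0: leading byte 0xE2 = 11100010 → 3-byte char #1 = E2 B6 BD.
Offset 3: leading byte 0xF3 = 11110011 → 4-byte char #2 = F3 AB A9 80.
Offset 7: leading byte 0xC3 = 11000011 → 2-byte char #3 = C3 AE.
Offset 9: leading byte 0xF1 = 11110001 → 4-byte char #4 = F1 B7 9C A3.
Offset 13: leading byte 0x25 = 00100101 → 1-byte char #5 = 25.
Offset 14: leading byte 0xF0 = 11110000 → 4-byte char #6 = F0 9F A4 97.
Offset 18: leading byte 0xEE = 11101110 → 3-byte char #7 = EE 96 AD.
Offset 21: leading byte 0xF0 = 11110000 → 4-byte char #8 = F0 9D 97 AF.
Offset 25: leading byte 0xE2 = 11100010 → 3-byte char #9 = E2 87 A1.
Offset 28: leading byte 0xE3 = 11100011 → 3-byte char #10 = E3 B9 B7.
Offset 31: leading byte 0xCB = 11001011 → 2-byte char #11 = CB 8E.
Leading byte 0xCB = 11001011 matches 110xxxxx → 2-byte sequence.
Byte 1: 0xCB = 11001011, payload 01011 (5 bits).
Byte 2: 0x8E = 10001110 (10xxxxxx ✓), payload 001110.
Concatenate: 01011001110 = 0x2CE (11 bits → U+02CE).

U+02CE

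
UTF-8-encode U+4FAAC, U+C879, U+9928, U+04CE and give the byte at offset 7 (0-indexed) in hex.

0xE9

U+4FAAC → 4-byte form F1 8F AA AC at offsets 0–3.
U+C879 → 3-byte form EC A1 B9 at offsets 4–6.
U+9928 → 3-byte form E9 A4 A8 at offsets 7–9.
Offset 7 falls in char 3's range; it's byte 1 of E9 A4 A8 = 0xE9.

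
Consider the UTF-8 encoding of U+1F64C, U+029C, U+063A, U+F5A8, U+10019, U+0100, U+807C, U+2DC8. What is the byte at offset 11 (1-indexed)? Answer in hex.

0xA8

1-indexed offset 11 is 0-indexed offset 10.
U+1F64C → 4-byte form F0 9F 99 8C at offsets 0–3.
U+029C → 2-byte form CA 9C at offsets 4–5.
U+063A → 2-byte form D8 BA at offsets 6–7.
U+F5A8 → 3-byte form EF 96 A8 at offsets 8–10.
Offset 10 falls in char 4's range; it's byte 3 of EF 96 A8 = 0xA8.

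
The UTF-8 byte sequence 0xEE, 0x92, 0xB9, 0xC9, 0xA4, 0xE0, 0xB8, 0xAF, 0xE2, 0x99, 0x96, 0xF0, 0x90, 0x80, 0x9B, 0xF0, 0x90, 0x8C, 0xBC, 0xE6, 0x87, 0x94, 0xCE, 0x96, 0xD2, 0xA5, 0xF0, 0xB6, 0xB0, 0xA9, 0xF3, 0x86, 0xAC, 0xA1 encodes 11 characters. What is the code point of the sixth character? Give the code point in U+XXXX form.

U+1033C

Offset 0: leading byte 0xEE = 11101110 → 3-byte char #1 = EE 92 B9.
Offset 3: leading byte 0xC9 = 11001001 → 2-byte char #2 = C9 A4.
Offset 5: leading byte 0xE0 = 11100000 → 3-byte char #3 = E0 B8 AF.
Offset 8: leading byte 0xE2 = 11100010 → 3-byte char #4 = E2 99 96.
Offset 11: leading byte 0xF0 = 11110000 → 4-byte char #5 = F0 90 80 9B.
Offset 15: leading byte 0xF0 = 11110000 → 4-byte char #6 = F0 90 8C BC.
Leading byte 0xF0 = 11110000 matches 11110xxx → 4-byte sequence.
Byte 1: 0xF0 = 11110000, payload 000 (3 bits).
Byte 2: 0x90 = 10010000 (10xxxxxx ✓), payload 010000.
Byte 3: 0x8C = 10001100 (10xxxxxx ✓), payload 001100.
Byte 4: 0xBC = 10111100 (10xxxxxx ✓), payload 111100.
Concatenate: 000010000001100111100 = 0x1033C (21 bits → U+1033C).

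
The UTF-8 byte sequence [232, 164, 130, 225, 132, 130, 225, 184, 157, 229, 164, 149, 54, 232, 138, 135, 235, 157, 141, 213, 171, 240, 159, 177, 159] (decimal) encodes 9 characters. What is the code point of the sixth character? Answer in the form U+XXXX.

U+8287

Offset 0: leading byte 0xE8 = 11101000 → 3-byte char #1 = E8 A4 82.
Offset 3: leading byte 0xE1 = 11100001 → 3-byte char #2 = E1 84 82.
Offset 6: leading byte 0xE1 = 11100001 → 3-byte char #3 = E1 B8 9D.
Offset 9: leading byte 0xE5 = 11100101 → 3-byte char #4 = E5 A4 95.
Offset 12: leading byte 0x36 = 00110110 → 1-byte char #5 = 36.
Offset 13: leading byte 0xE8 = 11101000 → 3-byte char #6 = E8 8A 87.
Leading byte 0xE8 = 11101000 matches 1110xxxx → 3-byte sequence.
Byte 1: 0xE8 = 11101000, payload 1000 (4 bits).
Byte 2: 0x8A = 10001010 (10xxxxxx ✓), payload 001010.
Byte 3: 0x87 = 10000111 (10xxxxxx ✓), payload 000111.
Concatenate: 1000001010000111 = 0x8287 (16 bits → U+8287).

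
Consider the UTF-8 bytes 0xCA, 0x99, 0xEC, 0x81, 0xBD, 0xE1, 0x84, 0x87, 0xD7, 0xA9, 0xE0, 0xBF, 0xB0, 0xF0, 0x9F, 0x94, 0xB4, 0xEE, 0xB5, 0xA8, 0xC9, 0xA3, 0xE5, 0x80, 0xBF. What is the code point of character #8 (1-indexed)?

U+0263

Offset 0: leading byte 0xCA = 11001010 → 2-byte char #1 = CA 99.
Offset 2: leading byte 0xEC = 11101100 → 3-byte char #2 = EC 81 BD.
Offset 5: leading byte 0xE1 = 11100001 → 3-byte char #3 = E1 84 87.
Offset 8: leading byte 0xD7 = 11010111 → 2-byte char #4 = D7 A9.
Offset 10: leading byte 0xE0 = 11100000 → 3-byte char #5 = E0 BF B0.
Offset 13: leading byte 0xF0 = 11110000 → 4-byte char #6 = F0 9F 94 B4.
Offset 17: leading byte 0xEE = 11101110 → 3-byte char #7 = EE B5 A8.
Offset 20: leading byte 0xC9 = 11001001 → 2-byte char #8 = C9 A3.
Leading byte 0xC9 = 11001001 matches 110xxxxx → 2-byte sequence.
Byte 1: 0xC9 = 11001001, payload 01001 (5 bits).
Byte 2: 0xA3 = 10100011 (10xxxxxx ✓), payload 100011.
Concatenate: 01001100011 = 0x263 (11 bits → U+0263).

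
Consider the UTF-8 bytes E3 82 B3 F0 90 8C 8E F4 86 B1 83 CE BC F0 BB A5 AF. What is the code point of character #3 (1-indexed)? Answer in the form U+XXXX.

Offset 0: leading byte 0xE3 = 11100011 → 3-byte char #1 = E3 82 B3.
Offset 3: leading byte 0xF0 = 11110000 → 4-byte char #2 = F0 90 8C 8E.
Offset 7: leading byte 0xF4 = 11110100 → 4-byte char #3 = F4 86 B1 83.
Leading byte 0xF4 = 11110100 matches 11110xxx → 4-byte sequence.
Byte 1: 0xF4 = 11110100, payload 100 (3 bits).
Byte 2: 0x86 = 10000110 (10xxxxxx ✓), payload 000110.
Byte 3: 0xB1 = 10110001 (10xxxxxx ✓), payload 110001.
Byte 4: 0x83 = 10000011 (10xxxxxx ✓), payload 000011.
Concatenate: 100000110110001000011 = 0x106C43 (21 bits → U+106C43).

U+106C43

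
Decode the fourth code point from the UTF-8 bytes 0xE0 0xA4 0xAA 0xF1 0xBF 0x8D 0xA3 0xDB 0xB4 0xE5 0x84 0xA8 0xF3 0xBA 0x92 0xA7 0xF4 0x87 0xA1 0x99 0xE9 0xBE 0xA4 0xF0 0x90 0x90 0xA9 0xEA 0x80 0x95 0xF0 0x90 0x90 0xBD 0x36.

Offset 0: leading byte 0xE0 = 11100000 → 3-byte char #1 = E0 A4 AA.
Offset 3: leading byte 0xF1 = 11110001 → 4-byte char #2 = F1 BF 8D A3.
Offset 7: leading byte 0xDB = 11011011 → 2-byte char #3 = DB B4.
Offset 9: leading byte 0xE5 = 11100101 → 3-byte char #4 = E5 84 A8.
Leading byte 0xE5 = 11100101 matches 1110xxxx → 3-byte sequence.
Byte 1: 0xE5 = 11100101, payload 0101 (4 bits).
Byte 2: 0x84 = 10000100 (10xxxxxx ✓), payload 000100.
Byte 3: 0xA8 = 10101000 (10xxxxxx ✓), payload 101000.
Concatenate: 0101000100101000 = 0x5128 (16 bits → U+5128).

U+5128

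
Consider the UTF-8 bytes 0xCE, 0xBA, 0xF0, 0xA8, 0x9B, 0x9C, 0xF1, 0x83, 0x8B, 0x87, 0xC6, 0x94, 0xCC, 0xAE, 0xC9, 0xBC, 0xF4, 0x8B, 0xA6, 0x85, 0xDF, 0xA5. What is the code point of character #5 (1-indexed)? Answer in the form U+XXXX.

U+032E

Offset 0: leading byte 0xCE = 11001110 → 2-byte char #1 = CE BA.
Offset 2: leading byte 0xF0 = 11110000 → 4-byte char #2 = F0 A8 9B 9C.
Offset 6: leading byte 0xF1 = 11110001 → 4-byte char #3 = F1 83 8B 87.
Offset 10: leading byte 0xC6 = 11000110 → 2-byte char #4 = C6 94.
Offset 12: leading byte 0xCC = 11001100 → 2-byte char #5 = CC AE.
Leading byte 0xCC = 11001100 matches 110xxxxx → 2-byte sequence.
Byte 1: 0xCC = 11001100, payload 01100 (5 bits).
Byte 2: 0xAE = 10101110 (10xxxxxx ✓), payload 101110.
Concatenate: 01100101110 = 0x32E (11 bits → U+032E).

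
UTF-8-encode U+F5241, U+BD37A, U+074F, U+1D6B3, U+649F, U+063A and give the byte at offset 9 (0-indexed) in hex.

0x8F

U+F5241 → 4-byte form F3 B5 89 81 at offsets 0–3.
U+BD37A → 4-byte form F2 BD 8D BA at offsets 4–7.
U+074F → 2-byte form DD 8F at offsets 8–9.
Offset 9 falls in char 3's range; it's byte 2 of DD 8F = 0x8F.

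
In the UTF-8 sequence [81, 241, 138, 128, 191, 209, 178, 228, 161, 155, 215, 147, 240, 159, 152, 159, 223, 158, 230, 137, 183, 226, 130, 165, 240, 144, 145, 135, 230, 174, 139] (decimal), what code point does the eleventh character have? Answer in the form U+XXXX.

Offset 0: leading byte 0x51 = 01010001 → 1-byte char #1 = 51.
Offset 1: leading byte 0xF1 = 11110001 → 4-byte char #2 = F1 8A 80 BF.
Offset 5: leading byte 0xD1 = 11010001 → 2-byte char #3 = D1 B2.
Offset 7: leading byte 0xE4 = 11100100 → 3-byte char #4 = E4 A1 9B.
Offset 10: leading byte 0xD7 = 11010111 → 2-byte char #5 = D7 93.
Offset 12: leading byte 0xF0 = 11110000 → 4-byte char #6 = F0 9F 98 9F.
Offset 16: leading byte 0xDF = 11011111 → 2-byte char #7 = DF 9E.
Offset 18: leading byte 0xE6 = 11100110 → 3-byte char #8 = E6 89 B7.
Offset 21: leading byte 0xE2 = 11100010 → 3-byte char #9 = E2 82 A5.
Offset 24: leading byte 0xF0 = 11110000 → 4-byte char #10 = F0 90 91 87.
Offset 28: leading byte 0xE6 = 11100110 → 3-byte char #11 = E6 AE 8B.
Leading byte 0xE6 = 11100110 matches 1110xxxx → 3-byte sequence.
Byte 1: 0xE6 = 11100110, payload 0110 (4 bits).
Byte 2: 0xAE = 10101110 (10xxxxxx ✓), payload 101110.
Byte 3: 0x8B = 10001011 (10xxxxxx ✓), payload 001011.
Concatenate: 0110101110001011 = 0x6B8B (16 bits → U+6B8B).

U+6B8B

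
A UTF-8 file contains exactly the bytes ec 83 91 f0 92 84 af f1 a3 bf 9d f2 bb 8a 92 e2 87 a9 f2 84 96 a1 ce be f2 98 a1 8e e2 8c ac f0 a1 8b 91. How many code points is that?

10

Byte at offset 0: 0xEC = 11101100 → 3-byte char (#1). Advance 3.
Byte at offset 3: 0xF0 = 11110000 → 4-byte char (#2). Advance 4.
Byte at offset 7: 0xF1 = 11110001 → 4-byte char (#3). Advance 4.
Byte at offset 11: 0xF2 = 11110010 → 4-byte char (#4). Advance 4.
Byte at offset 15: 0xE2 = 11100010 → 3-byte char (#5). Advance 3.
Byte at offset 18: 0xF2 = 11110010 → 4-byte char (#6). Advance 4.
Byte at offset 22: 0xCE = 11001110 → 2-byte char (#7). Advance 2.
Byte at offset 24: 0xF2 = 11110010 → 4-byte char (#8). Advance 4.
Byte at offset 28: 0xE2 = 11100010 → 3-byte char (#9). Advance 3.
Byte at offset 31: 0xF0 = 11110000 → 4-byte char (#10). Advance 4.
Reached end at offset 35 after 10 code points.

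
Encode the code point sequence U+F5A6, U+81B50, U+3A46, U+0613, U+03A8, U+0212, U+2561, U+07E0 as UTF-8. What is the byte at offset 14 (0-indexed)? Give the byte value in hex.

U+F5A6 → 3-byte form EF 96 A6 at offsets 0–2.
U+81B50 → 4-byte form F2 81 AD 90 at offsets 3–6.
U+3A46 → 3-byte form E3 A9 86 at offsets 7–9.
U+0613 → 2-byte form D8 93 at offsets 10–11.
U+03A8 → 2-byte form CE A8 at offsets 12–13.
U+0212 → 2-byte form C8 92 at offsets 14–15.
Offset 14 falls in char 6's range; it's byte 1 of C8 92 = 0xC8.

0xC8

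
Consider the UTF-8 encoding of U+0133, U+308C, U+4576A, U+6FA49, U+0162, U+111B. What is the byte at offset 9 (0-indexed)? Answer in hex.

U+0133 → 2-byte form C4 B3 at offsets 0–1.
U+308C → 3-byte form E3 82 8C at offsets 2–4.
U+4576A → 4-byte form F1 85 9D AA at offsets 5–8.
U+6FA49 → 4-byte form F1 AF A9 89 at offsets 9–12.
Offset 9 falls in char 4's range; it's byte 1 of F1 AF A9 89 = 0xF1.

0xF1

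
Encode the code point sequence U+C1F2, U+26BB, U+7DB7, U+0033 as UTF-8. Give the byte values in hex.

U+C1F2: 3-byte form → EC 87 B2.
U+26BB: 3-byte form → E2 9A BB.
U+7DB7: 3-byte form → E7 B6 B7.
U+0033: 1-byte form → 33.
Concatenated (10 bytes): EC 87 B2 E2 9A BB E7 B6 B7 33.

EC 87 B2 E2 9A BB E7 B6 B7 33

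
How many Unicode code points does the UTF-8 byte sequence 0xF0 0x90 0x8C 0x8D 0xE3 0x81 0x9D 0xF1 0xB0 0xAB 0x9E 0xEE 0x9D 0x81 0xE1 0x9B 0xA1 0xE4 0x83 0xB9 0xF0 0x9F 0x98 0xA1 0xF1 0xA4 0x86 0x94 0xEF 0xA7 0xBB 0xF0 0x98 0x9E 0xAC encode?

10

Byte at offset 0: 0xF0 = 11110000 → 4-byte char (#1). Advance 4.
Byte at offset 4: 0xE3 = 11100011 → 3-byte char (#2). Advance 3.
Byte at offset 7: 0xF1 = 11110001 → 4-byte char (#3). Advance 4.
Byte at offset 11: 0xEE = 11101110 → 3-byte char (#4). Advance 3.
Byte at offset 14: 0xE1 = 11100001 → 3-byte char (#5). Advance 3.
Byte at offset 17: 0xE4 = 11100100 → 3-byte char (#6). Advance 3.
Byte at offset 20: 0xF0 = 11110000 → 4-byte char (#7). Advance 4.
Byte at offset 24: 0xF1 = 11110001 → 4-byte char (#8). Advance 4.
Byte at offset 28: 0xEF = 11101111 → 3-byte char (#9). Advance 3.
Byte at offset 31: 0xF0 = 11110000 → 4-byte char (#10). Advance 4.
Reached end at offset 35 after 10 code points.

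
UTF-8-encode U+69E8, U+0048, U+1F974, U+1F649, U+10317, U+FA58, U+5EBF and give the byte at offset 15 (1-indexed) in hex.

0x8C

1-indexed offset 15 is 0-indexed offset 14.
U+69E8 → 3-byte form E6 A7 A8 at offsets 0–2.
U+0048 → 1-byte form 48 at offsets 3–3.
U+1F974 → 4-byte form F0 9F A5 B4 at offsets 4–7.
U+1F649 → 4-byte form F0 9F 99 89 at offsets 8–11.
U+10317 → 4-byte form F0 90 8C 97 at offsets 12–15.
Offset 14 falls in char 5's range; it's byte 3 of F0 90 8C 97 = 0x8C.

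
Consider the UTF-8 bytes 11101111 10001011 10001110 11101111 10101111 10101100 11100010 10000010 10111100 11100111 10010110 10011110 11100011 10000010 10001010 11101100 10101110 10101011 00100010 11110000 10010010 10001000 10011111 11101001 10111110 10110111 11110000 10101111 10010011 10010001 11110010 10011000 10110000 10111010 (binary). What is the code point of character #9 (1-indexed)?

U+9FB7

Offset 0: leading byte 0xEF = 11101111 → 3-byte char #1 = EF 8B 8E.
Offset 3: leading byte 0xEF = 11101111 → 3-byte char #2 = EF AF AC.
Offset 6: leading byte 0xE2 = 11100010 → 3-byte char #3 = E2 82 BC.
Offset 9: leading byte 0xE7 = 11100111 → 3-byte char #4 = E7 96 9E.
Offset 12: leading byte 0xE3 = 11100011 → 3-byte char #5 = E3 82 8A.
Offset 15: leading byte 0xEC = 11101100 → 3-byte char #6 = EC AE AB.
Offset 18: leading byte 0x22 = 00100010 → 1-byte char #7 = 22.
Offset 19: leading byte 0xF0 = 11110000 → 4-byte char #8 = F0 92 88 9F.
Offset 23: leading byte 0xE9 = 11101001 → 3-byte char #9 = E9 BE B7.
Leading byte 0xE9 = 11101001 matches 1110xxxx → 3-byte sequence.
Byte 1: 0xE9 = 11101001, payload 1001 (4 bits).
Byte 2: 0xBE = 10111110 (10xxxxxx ✓), payload 111110.
Byte 3: 0xB7 = 10110111 (10xxxxxx ✓), payload 110111.
Concatenate: 1001111110110111 = 0x9FB7 (16 bits → U+9FB7).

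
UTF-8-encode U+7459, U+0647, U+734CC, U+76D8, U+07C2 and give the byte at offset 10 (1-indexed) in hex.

0xE7

1-indexed offset 10 is 0-indexed offset 9.
U+7459 → 3-byte form E7 91 99 at offsets 0–2.
U+0647 → 2-byte form D9 87 at offsets 3–4.
U+734CC → 4-byte form F1 B3 93 8C at offsets 5–8.
U+76D8 → 3-byte form E7 9B 98 at offsets 9–11.
Offset 9 falls in char 4's range; it's byte 1 of E7 9B 98 = 0xE7.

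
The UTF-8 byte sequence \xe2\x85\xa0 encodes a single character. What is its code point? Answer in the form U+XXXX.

Leading byte 0xE2 = 11100010 matches 1110xxxx → 3-byte sequence.
Byte 1: 0xE2 = 11100010, payload 0010 (4 bits).
Byte 2: 0x85 = 10000101 (10xxxxxx ✓), payload 000101.
Byte 3: 0xA0 = 10100000 (10xxxxxx ✓), payload 100000.
Concatenate: 0010000101100000 = 0x2160 (16 bits → U+2160).

U+2160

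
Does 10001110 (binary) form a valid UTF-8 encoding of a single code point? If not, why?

invalid (continuation byte with no leading byte)

Byte 0x8E = 10001110 has the form 10xxxxxx — a continuation byte — but there is no preceding leading byte.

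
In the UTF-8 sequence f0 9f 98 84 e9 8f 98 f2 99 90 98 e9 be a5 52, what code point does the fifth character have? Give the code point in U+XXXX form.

U+0052

Offset 0: leading byte 0xF0 = 11110000 → 4-byte char #1 = F0 9F 98 84.
Offset 4: leading byte 0xE9 = 11101001 → 3-byte char #2 = E9 8F 98.
Offset 7: leading byte 0xF2 = 11110010 → 4-byte char #3 = F2 99 90 98.
Offset 11: leading byte 0xE9 = 11101001 → 3-byte char #4 = E9 BE A5.
Offset 14: leading byte 0x52 = 01010010 → 1-byte char #5 = 52.
Leading byte 0x52 = 01010010 matches 0xxxxxxx → 1-byte sequence.
Byte 1: 0x52 = 01010010, payload 1010010 (7 bits).
Concatenate: 1010010 = 0x52 (7 bits → U+0052).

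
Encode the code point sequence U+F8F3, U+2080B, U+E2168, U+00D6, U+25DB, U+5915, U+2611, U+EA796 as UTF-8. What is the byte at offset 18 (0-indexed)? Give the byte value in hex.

0x95

U+F8F3 → 3-byte form EF A3 B3 at offsets 0–2.
U+2080B → 4-byte form F0 A0 A0 8B at offsets 3–6.
U+E2168 → 4-byte form F3 A2 85 A8 at offsets 7–10.
U+00D6 → 2-byte form C3 96 at offsets 11–12.
U+25DB → 3-byte form E2 97 9B at offsets 13–15.
U+5915 → 3-byte form E5 A4 95 at offsets 16–18.
Offset 18 falls in char 6's range; it's byte 3 of E5 A4 95 = 0x95.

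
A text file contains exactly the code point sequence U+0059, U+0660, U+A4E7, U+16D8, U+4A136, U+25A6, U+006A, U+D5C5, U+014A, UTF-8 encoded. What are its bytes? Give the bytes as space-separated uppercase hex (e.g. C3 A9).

U+0059: 1-byte form → 59.
U+0660: 2-byte form → D9 A0.
U+A4E7: 3-byte form → EA 93 A7.
U+16D8: 3-byte form → E1 9B 98.
U+4A136: 4-byte form → F1 8A 84 B6.
U+25A6: 3-byte form → E2 96 A6.
U+006A: 1-byte form → 6A.
U+D5C5: 3-byte form → ED 97 85.
U+014A: 2-byte form → C5 8A.
Concatenated (22 bytes): 59 D9 A0 EA 93 A7 E1 9B 98 F1 8A 84 B6 E2 96 A6 6A ED 97 85 C5 8A.

59 D9 A0 EA 93 A7 E1 9B 98 F1 8A 84 B6 E2 96 A6 6A ED 97 85 C5 8A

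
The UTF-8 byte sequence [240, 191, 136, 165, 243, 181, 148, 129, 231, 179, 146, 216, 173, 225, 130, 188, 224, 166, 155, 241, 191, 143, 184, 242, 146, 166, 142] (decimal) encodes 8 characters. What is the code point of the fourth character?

Offset 0: leading byte 0xF0 = 11110000 → 4-byte char #1 = F0 BF 88 A5.
Offset 4: leading byte 0xF3 = 11110011 → 4-byte char #2 = F3 B5 94 81.
Offset 8: leading byte 0xE7 = 11100111 → 3-byte char #3 = E7 B3 92.
Offset 11: leading byte 0xD8 = 11011000 → 2-byte char #4 = D8 AD.
Leading byte 0xD8 = 11011000 matches 110xxxxx → 2-byte sequence.
Byte 1: 0xD8 = 11011000, payload 11000 (5 bits).
Byte 2: 0xAD = 10101101 (10xxxxxx ✓), payload 101101.
Concatenate: 11000101101 = 0x62D (11 bits → U+062D).

U+062D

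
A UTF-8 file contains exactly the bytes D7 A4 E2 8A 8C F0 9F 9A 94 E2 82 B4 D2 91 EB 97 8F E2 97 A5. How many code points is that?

Byte at offset 0: 0xD7 = 11010111 → 2-byte char (#1). Advance 2.
Byte at offset 2: 0xE2 = 11100010 → 3-byte char (#2). Advance 3.
Byte at offset 5: 0xF0 = 11110000 → 4-byte char (#3). Advance 4.
Byte at offset 9: 0xE2 = 11100010 → 3-byte char (#4). Advance 3.
Byte at offset 12: 0xD2 = 11010010 → 2-byte char (#5). Advance 2.
Byte at offset 14: 0xEB = 11101011 → 3-byte char (#6). Advance 3.
Byte at offset 17: 0xE2 = 11100010 → 3-byte char (#7). Advance 3.
Reached end at offset 20 after 7 code points.

7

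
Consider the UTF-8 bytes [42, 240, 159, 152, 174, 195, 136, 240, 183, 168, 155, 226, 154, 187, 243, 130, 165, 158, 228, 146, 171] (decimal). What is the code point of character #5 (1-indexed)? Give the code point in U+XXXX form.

U+26BB

Offset 0: leading byte 0x2A = 00101010 → 1-byte char #1 = 2A.
Offset 1: leading byte 0xF0 = 11110000 → 4-byte char #2 = F0 9F 98 AE.
Offset 5: leading byte 0xC3 = 11000011 → 2-byte char #3 = C3 88.
Offset 7: leading byte 0xF0 = 11110000 → 4-byte char #4 = F0 B7 A8 9B.
Offset 11: leading byte 0xE2 = 11100010 → 3-byte char #5 = E2 9A BB.
Leading byte 0xE2 = 11100010 matches 1110xxxx → 3-byte sequence.
Byte 1: 0xE2 = 11100010, payload 0010 (4 bits).
Byte 2: 0x9A = 10011010 (10xxxxxx ✓), payload 011010.
Byte 3: 0xBB = 10111011 (10xxxxxx ✓), payload 111011.
Concatenate: 0010011010111011 = 0x26BB (16 bits → U+26BB).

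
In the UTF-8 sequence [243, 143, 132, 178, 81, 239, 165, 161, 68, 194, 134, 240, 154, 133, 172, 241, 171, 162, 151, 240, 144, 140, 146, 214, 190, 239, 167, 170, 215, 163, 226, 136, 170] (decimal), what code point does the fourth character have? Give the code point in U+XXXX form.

Offset 0: leading byte 0xF3 = 11110011 → 4-byte char #1 = F3 8F 84 B2.
Offset 4: leading byte 0x51 = 01010001 → 1-byte char #2 = 51.
Offset 5: leading byte 0xEF = 11101111 → 3-byte char #3 = EF A5 A1.
Offset 8: leading byte 0x44 = 01000100 → 1-byte char #4 = 44.
Leading byte 0x44 = 01000100 matches 0xxxxxxx → 1-byte sequence.
Byte 1: 0x44 = 01000100, payload 1000100 (7 bits).
Concatenate: 1000100 = 0x44 (7 bits → U+0044).

U+0044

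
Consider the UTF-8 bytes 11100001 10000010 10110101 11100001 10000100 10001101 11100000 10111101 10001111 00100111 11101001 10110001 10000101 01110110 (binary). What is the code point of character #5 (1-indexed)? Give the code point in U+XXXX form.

Offset 0: leading byte 0xE1 = 11100001 → 3-byte char #1 = E1 82 B5.
Offset 3: leading byte 0xE1 = 11100001 → 3-byte char #2 = E1 84 8D.
Offset 6: leading byte 0xE0 = 11100000 → 3-byte char #3 = E0 BD 8F.
Offset 9: leading byte 0x27 = 00100111 → 1-byte char #4 = 27.
Offset 10: leading byte 0xE9 = 11101001 → 3-byte char #5 = E9 B1 85.
Leading byte 0xE9 = 11101001 matches 1110xxxx → 3-byte sequence.
Byte 1: 0xE9 = 11101001, payload 1001 (4 bits).
Byte 2: 0xB1 = 10110001 (10xxxxxx ✓), payload 110001.
Byte 3: 0x85 = 10000101 (10xxxxxx ✓), payload 000101.
Concatenate: 1001110001000101 = 0x9C45 (16 bits → U+9C45).

U+9C45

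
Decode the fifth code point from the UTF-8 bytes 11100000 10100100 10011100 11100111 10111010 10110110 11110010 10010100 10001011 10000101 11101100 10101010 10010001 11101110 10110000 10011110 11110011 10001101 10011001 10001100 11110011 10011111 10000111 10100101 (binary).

U+EC1E

Offset 0: leading byte 0xE0 = 11100000 → 3-byte char #1 = E0 A4 9C.
Offset 3: leading byte 0xE7 = 11100111 → 3-byte char #2 = E7 BA B6.
Offset 6: leading byte 0xF2 = 11110010 → 4-byte char #3 = F2 94 8B 85.
Offset 10: leading byte 0xEC = 11101100 → 3-byte char #4 = EC AA 91.
Offset 13: leading byte 0xEE = 11101110 → 3-byte char #5 = EE B0 9E.
Leading byte 0xEE = 11101110 matches 1110xxxx → 3-byte sequence.
Byte 1: 0xEE = 11101110, payload 1110 (4 bits).
Byte 2: 0xB0 = 10110000 (10xxxxxx ✓), payload 110000.
Byte 3: 0x9E = 10011110 (10xxxxxx ✓), payload 011110.
Concatenate: 1110110000011110 = 0xEC1E (16 bits → U+EC1E).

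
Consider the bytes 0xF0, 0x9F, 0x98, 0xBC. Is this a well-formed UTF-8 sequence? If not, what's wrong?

Leading byte 0xF0 = 11110000 → 4-byte form.
Continuation bytes 0x9F=10011111, 0x98=10011000, 0xBC=10111100 all match 10xxxxxx.
Decoded value 0x1F63C is ≥ 0x10000 (shortest form) and not a surrogate.

valid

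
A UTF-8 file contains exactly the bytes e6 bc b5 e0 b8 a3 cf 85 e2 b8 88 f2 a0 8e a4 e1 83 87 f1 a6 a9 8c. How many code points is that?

Byte at offset 0: 0xE6 = 11100110 → 3-byte char (#1). Advance 3.
Byte at offset 3: 0xE0 = 11100000 → 3-byte char (#2). Advance 3.
Byte at offset 6: 0xCF = 11001111 → 2-byte char (#3). Advance 2.
Byte at offset 8: 0xE2 = 11100010 → 3-byte char (#4). Advance 3.
Byte at offset 11: 0xF2 = 11110010 → 4-byte char (#5). Advance 4.
Byte at offset 15: 0xE1 = 11100001 → 3-byte char (#6). Advance 3.
Byte at offset 18: 0xF1 = 11110001 → 4-byte char (#7). Advance 4.
Reached end at offset 22 after 7 code points.

7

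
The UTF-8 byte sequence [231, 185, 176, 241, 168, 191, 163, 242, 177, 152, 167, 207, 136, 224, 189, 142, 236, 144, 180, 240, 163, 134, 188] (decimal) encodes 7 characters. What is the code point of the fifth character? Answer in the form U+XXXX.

Offset 0: leading byte 0xE7 = 11100111 → 3-byte char #1 = E7 B9 B0.
Offset 3: leading byte 0xF1 = 11110001 → 4-byte char #2 = F1 A8 BF A3.
Offset 7: leading byte 0xF2 = 11110010 → 4-byte char #3 = F2 B1 98 A7.
Offset 11: leading byte 0xCF = 11001111 → 2-byte char #4 = CF 88.
Offset 13: leading byte 0xE0 = 11100000 → 3-byte char #5 = E0 BD 8E.
Leading byte 0xE0 = 11100000 matches 1110xxxx → 3-byte sequence.
Byte 1: 0xE0 = 11100000, payload 0000 (4 bits).
Byte 2: 0xBD = 10111101 (10xxxxxx ✓), payload 111101.
Byte 3: 0x8E = 10001110 (10xxxxxx ✓), payload 001110.
Concatenate: 0000111101001110 = 0xF4E (16 bits → U+0F4E).

U+0F4E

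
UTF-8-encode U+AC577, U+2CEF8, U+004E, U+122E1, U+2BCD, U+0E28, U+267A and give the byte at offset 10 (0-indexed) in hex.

0x92

U+AC577 → 4-byte form F2 AC 95 B7 at offsets 0–3.
U+2CEF8 → 4-byte form F0 AC BB B8 at offsets 4–7.
U+004E → 1-byte form 4E at offsets 8–8.
U+122E1 → 4-byte form F0 92 8B A1 at offsets 9–12.
Offset 10 falls in char 4's range; it's byte 2 of F0 92 8B A1 = 0x92.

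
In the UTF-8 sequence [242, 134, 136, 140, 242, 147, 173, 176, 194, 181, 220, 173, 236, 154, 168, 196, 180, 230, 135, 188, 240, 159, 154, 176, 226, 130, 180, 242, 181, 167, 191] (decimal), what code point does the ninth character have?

U+20B4

Offset 0: leading byte 0xF2 = 11110010 → 4-byte char #1 = F2 86 88 8C.
Offset 4: leading byte 0xF2 = 11110010 → 4-byte char #2 = F2 93 AD B0.
Offset 8: leading byte 0xC2 = 11000010 → 2-byte char #3 = C2 B5.
Offset 10: leading byte 0xDC = 11011100 → 2-byte char #4 = DC AD.
Offset 12: leading byte 0xEC = 11101100 → 3-byte char #5 = EC 9A A8.
Offset 15: leading byte 0xC4 = 11000100 → 2-byte char #6 = C4 B4.
Offset 17: leading byte 0xE6 = 11100110 → 3-byte char #7 = E6 87 BC.
Offset 20: leading byte 0xF0 = 11110000 → 4-byte char #8 = F0 9F 9A B0.
Offset 24: leading byte 0xE2 = 11100010 → 3-byte char #9 = E2 82 B4.
Leading byte 0xE2 = 11100010 matches 1110xxxx → 3-byte sequence.
Byte 1: 0xE2 = 11100010, payload 0010 (4 bits).
Byte 2: 0x82 = 10000010 (10xxxxxx ✓), payload 000010.
Byte 3: 0xB4 = 10110100 (10xxxxxx ✓), payload 110100.
Concatenate: 0010000010110100 = 0x20B4 (16 bits → U+20B4).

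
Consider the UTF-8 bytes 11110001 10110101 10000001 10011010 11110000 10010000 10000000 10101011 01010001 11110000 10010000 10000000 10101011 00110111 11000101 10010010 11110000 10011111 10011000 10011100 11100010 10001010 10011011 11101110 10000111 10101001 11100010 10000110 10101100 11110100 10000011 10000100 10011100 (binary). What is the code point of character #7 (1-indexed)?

Offset 0: leading byte 0xF1 = 11110001 → 4-byte char #1 = F1 B5 81 9A.
Offset 4: leading byte 0xF0 = 11110000 → 4-byte char #2 = F0 90 80 AB.
Offset 8: leading byte 0x51 = 01010001 → 1-byte char #3 = 51.
Offset 9: leading byte 0xF0 = 11110000 → 4-byte char #4 = F0 90 80 AB.
Offset 13: leading byte 0x37 = 00110111 → 1-byte char #5 = 37.
Offset 14: leading byte 0xC5 = 11000101 → 2-byte char #6 = C5 92.
Offset 16: leading byte 0xF0 = 11110000 → 4-byte char #7 = F0 9F 98 9C.
Leading byte 0xF0 = 11110000 matches 11110xxx → 4-byte sequence.
Byte 1: 0xF0 = 11110000, payload 000 (3 bits).
Byte 2: 0x9F = 10011111 (10xxxxxx ✓), payload 011111.
Byte 3: 0x98 = 10011000 (10xxxxxx ✓), payload 011000.
Byte 4: 0x9C = 10011100 (10xxxxxx ✓), payload 011100.
Concatenate: 000011111011000011100 = 0x1F61C (21 bits → U+1F61C).

U+1F61C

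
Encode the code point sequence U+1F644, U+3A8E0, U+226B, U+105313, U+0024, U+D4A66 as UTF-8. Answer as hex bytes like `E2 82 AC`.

F0 9F 99 84 F0 BA A3 A0 E2 89 AB F4 85 8C 93 24 F3 94 A9 A6

U+1F644: 4-byte form → F0 9F 99 84.
U+3A8E0: 4-byte form → F0 BA A3 A0.
U+226B: 3-byte form → E2 89 AB.
U+105313: 4-byte form → F4 85 8C 93.
U+0024: 1-byte form → 24.
U+D4A66: 4-byte form → F3 94 A9 A6.
Concatenated (20 bytes): F0 9F 99 84 F0 BA A3 A0 E2 89 AB F4 85 8C 93 24 F3 94 A9 A6.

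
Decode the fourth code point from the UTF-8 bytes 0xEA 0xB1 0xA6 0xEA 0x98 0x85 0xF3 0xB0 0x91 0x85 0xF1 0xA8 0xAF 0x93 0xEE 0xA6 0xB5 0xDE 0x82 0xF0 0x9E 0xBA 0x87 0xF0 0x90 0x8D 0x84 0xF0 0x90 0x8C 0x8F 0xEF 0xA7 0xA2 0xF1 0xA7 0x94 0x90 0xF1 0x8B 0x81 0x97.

U+68BD3

Offset 0: leading byte 0xEA = 11101010 → 3-byte char #1 = EA B1 A6.
Offset 3: leading byte 0xEA = 11101010 → 3-byte char #2 = EA 98 85.
Offset 6: leading byte 0xF3 = 11110011 → 4-byte char #3 = F3 B0 91 85.
Offset 10: leading byte 0xF1 = 11110001 → 4-byte char #4 = F1 A8 AF 93.
Leading byte 0xF1 = 11110001 matches 11110xxx → 4-byte sequence.
Byte 1: 0xF1 = 11110001, payload 001 (3 bits).
Byte 2: 0xA8 = 10101000 (10xxxxxx ✓), payload 101000.
Byte 3: 0xAF = 10101111 (10xxxxxx ✓), payload 101111.
Byte 4: 0x93 = 10010011 (10xxxxxx ✓), payload 010011.
Concatenate: 001101000101111010011 = 0x68BD3 (21 bits → U+68BD3).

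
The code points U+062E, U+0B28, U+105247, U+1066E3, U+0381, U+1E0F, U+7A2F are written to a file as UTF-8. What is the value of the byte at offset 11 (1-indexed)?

0x86

1-indexed offset 11 is 0-indexed offset 10.
U+062E → 2-byte form D8 AE at offsets 0–1.
U+0B28 → 3-byte form E0 AC A8 at offsets 2–4.
U+105247 → 4-byte form F4 85 89 87 at offsets 5–8.
U+1066E3 → 4-byte form F4 86 9B A3 at offsets 9–12.
Offset 10 falls in char 4's range; it's byte 2 of F4 86 9B A3 = 0x86.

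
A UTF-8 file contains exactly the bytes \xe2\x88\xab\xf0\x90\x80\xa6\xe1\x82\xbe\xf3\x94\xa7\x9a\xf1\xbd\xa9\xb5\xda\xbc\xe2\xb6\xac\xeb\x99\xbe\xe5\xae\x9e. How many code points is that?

Byte at offset 0: 0xE2 = 11100010 → 3-byte char (#1). Advance 3.
Byte at offset 3: 0xF0 = 11110000 → 4-byte char (#2). Advance 4.
Byte at offset 7: 0xE1 = 11100001 → 3-byte char (#3). Advance 3.
Byte at offset 10: 0xF3 = 11110011 → 4-byte char (#4). Advance 4.
Byte at offset 14: 0xF1 = 11110001 → 4-byte char (#5). Advance 4.
Byte at offset 18: 0xDA = 11011010 → 2-byte char (#6). Advance 2.
Byte at offset 20: 0xE2 = 11100010 → 3-byte char (#7). Advance 3.
Byte at offset 23: 0xEB = 11101011 → 3-byte char (#8). Advance 3.
Byte at offset 26: 0xE5 = 11100101 → 3-byte char (#9). Advance 3.
Reached end at offset 29 after 9 code points.

9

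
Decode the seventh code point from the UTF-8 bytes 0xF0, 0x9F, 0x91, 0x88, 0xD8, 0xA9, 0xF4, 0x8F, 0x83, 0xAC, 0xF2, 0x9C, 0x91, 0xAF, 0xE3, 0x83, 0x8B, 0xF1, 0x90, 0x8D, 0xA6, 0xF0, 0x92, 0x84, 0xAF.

Offset 0: leading byte 0xF0 = 11110000 → 4-byte char #1 = F0 9F 91 88.
Offset 4: leading byte 0xD8 = 11011000 → 2-byte char #2 = D8 A9.
Offset 6: leading byte 0xF4 = 11110100 → 4-byte char #3 = F4 8F 83 AC.
Offset 10: leading byte 0xF2 = 11110010 → 4-byte char #4 = F2 9C 91 AF.
Offset 14: leading byte 0xE3 = 11100011 → 3-byte char #5 = E3 83 8B.
Offset 17: leading byte 0xF1 = 11110001 → 4-byte char #6 = F1 90 8D A6.
Offset 21: leading byte 0xF0 = 11110000 → 4-byte char #7 = F0 92 84 AF.
Leading byte 0xF0 = 11110000 matches 11110xxx → 4-byte sequence.
Byte 1: 0xF0 = 11110000, payload 000 (3 bits).
Byte 2: 0x92 = 10010010 (10xxxxxx ✓), payload 010010.
Byte 3: 0x84 = 10000100 (10xxxxxx ✓), payload 000100.
Byte 4: 0xAF = 10101111 (10xxxxxx ✓), payload 101111.
Concatenate: 000010010000100101111 = 0x1212F (21 bits → U+1212F).

U+1212F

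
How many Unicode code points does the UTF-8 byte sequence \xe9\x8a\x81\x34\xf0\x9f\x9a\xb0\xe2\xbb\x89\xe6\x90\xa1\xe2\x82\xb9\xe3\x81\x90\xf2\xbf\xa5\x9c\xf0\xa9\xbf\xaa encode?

Byte at offset 0: 0xE9 = 11101001 → 3-byte char (#1). Advance 3.
Byte at offset 3: 0x34 = 00110100 → 1-byte char (#2). Advance 1.
Byte at offset 4: 0xF0 = 11110000 → 4-byte char (#3). Advance 4.
Byte at offset 8: 0xE2 = 11100010 → 3-byte char (#4). Advance 3.
Byte at offset 11: 0xE6 = 11100110 → 3-byte char (#5). Advance 3.
Byte at offset 14: 0xE2 = 11100010 → 3-byte char (#6). Advance 3.
Byte at offset 17: 0xE3 = 11100011 → 3-byte char (#7). Advance 3.
Byte at offset 20: 0xF2 = 11110010 → 4-byte char (#8). Advance 4.
Byte at offset 24: 0xF0 = 11110000 → 4-byte char (#9). Advance 4.
Reached end at offset 28 after 9 code points.

9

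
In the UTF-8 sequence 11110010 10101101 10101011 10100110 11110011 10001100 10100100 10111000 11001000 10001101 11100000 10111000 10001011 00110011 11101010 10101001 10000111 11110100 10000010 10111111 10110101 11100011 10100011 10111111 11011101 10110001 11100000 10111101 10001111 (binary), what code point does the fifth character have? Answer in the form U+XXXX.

U+0033

Offset 0: leading byte 0xF2 = 11110010 → 4-byte char #1 = F2 AD AB A6.
Offset 4: leading byte 0xF3 = 11110011 → 4-byte char #2 = F3 8C A4 B8.
Offset 8: leading byte 0xC8 = 11001000 → 2-byte char #3 = C8 8D.
Offset 10: leading byte 0xE0 = 11100000 → 3-byte char #4 = E0 B8 8B.
Offset 13: leading byte 0x33 = 00110011 → 1-byte char #5 = 33.
Leading byte 0x33 = 00110011 matches 0xxxxxxx → 1-byte sequence.
Byte 1: 0x33 = 00110011, payload 0110011 (7 bits).
Concatenate: 0110011 = 0x33 (7 bits → U+0033).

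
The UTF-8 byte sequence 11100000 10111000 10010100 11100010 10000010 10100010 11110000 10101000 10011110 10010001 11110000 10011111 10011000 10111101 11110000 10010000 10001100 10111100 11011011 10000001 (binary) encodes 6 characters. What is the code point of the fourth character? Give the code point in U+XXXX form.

U+1F63D

Offset 0: leading byte 0xE0 = 11100000 → 3-byte char #1 = E0 B8 94.
Offset 3: leading byte 0xE2 = 11100010 → 3-byte char #2 = E2 82 A2.
Offset 6: leading byte 0xF0 = 11110000 → 4-byte char #3 = F0 A8 9E 91.
Offset 10: leading byte 0xF0 = 11110000 → 4-byte char #4 = F0 9F 98 BD.
Leading byte 0xF0 = 11110000 matches 11110xxx → 4-byte sequence.
Byte 1: 0xF0 = 11110000, payload 000 (3 bits).
Byte 2: 0x9F = 10011111 (10xxxxxx ✓), payload 011111.
Byte 3: 0x98 = 10011000 (10xxxxxx ✓), payload 011000.
Byte 4: 0xBD = 10111101 (10xxxxxx ✓), payload 111101.
Concatenate: 000011111011000111101 = 0x1F63D (21 bits → U+1F63D).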